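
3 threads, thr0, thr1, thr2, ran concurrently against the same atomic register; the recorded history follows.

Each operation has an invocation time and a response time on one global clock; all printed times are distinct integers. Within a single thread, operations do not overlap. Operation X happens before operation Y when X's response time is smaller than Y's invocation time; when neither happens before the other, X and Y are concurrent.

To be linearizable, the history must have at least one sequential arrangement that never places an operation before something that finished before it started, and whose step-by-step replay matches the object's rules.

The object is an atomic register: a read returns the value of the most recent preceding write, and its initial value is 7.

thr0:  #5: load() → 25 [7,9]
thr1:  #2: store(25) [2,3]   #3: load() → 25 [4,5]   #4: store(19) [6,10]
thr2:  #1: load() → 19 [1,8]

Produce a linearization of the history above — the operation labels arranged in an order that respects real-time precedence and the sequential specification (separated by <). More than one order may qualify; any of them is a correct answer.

#2 < #3 < #5 < #4 < #1

step 1: #2 store(25) — value 25
step 2: #3 load() → 25 — value 25
step 3: #5 load() → 25 — value 25
step 4: #4 store(19) — value 19
step 5: #1 load() → 19 — value 19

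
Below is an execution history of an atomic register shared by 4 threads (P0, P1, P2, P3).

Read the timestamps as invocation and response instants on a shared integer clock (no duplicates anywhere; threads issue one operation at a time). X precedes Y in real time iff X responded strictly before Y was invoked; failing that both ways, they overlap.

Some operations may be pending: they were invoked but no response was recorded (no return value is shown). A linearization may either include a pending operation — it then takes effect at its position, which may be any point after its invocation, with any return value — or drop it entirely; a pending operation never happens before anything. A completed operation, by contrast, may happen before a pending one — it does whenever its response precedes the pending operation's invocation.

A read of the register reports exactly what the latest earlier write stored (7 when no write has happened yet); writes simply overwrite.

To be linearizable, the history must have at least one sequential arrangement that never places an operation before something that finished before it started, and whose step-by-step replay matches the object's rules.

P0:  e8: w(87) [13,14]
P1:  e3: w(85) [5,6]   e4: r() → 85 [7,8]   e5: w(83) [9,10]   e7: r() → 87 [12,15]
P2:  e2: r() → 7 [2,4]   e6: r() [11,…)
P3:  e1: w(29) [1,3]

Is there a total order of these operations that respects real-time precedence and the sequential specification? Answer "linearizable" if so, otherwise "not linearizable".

linearizable

one valid linearization: e2, e1, e3, e4, e5, e6, e8, e7
step 1: e2 r() → 7 — value 7
step 2: e1 w(29) — value 29
step 3: e3 w(85) — value 85
step 4: e4 r() → 85 — value 85
step 5: e5 w(83) — value 83
step 6: e6 r() (pending, included) — value 83
step 7: e8 w(87) — value 87
step 8: e7 r() → 87 — value 87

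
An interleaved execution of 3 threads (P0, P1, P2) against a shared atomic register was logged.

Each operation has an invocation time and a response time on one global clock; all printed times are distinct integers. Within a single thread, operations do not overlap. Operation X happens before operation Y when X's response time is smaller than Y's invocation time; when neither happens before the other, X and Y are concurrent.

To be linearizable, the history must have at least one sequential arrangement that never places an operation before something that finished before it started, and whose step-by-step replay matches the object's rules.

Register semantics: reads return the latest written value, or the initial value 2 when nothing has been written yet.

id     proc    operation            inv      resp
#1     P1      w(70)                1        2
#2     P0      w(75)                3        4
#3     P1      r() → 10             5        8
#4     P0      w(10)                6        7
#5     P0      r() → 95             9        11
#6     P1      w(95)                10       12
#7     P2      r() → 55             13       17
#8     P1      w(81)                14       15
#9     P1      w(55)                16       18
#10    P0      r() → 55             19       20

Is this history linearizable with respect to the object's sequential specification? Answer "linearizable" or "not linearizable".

linearizable

one valid linearization: #1, #2, #4, #3, #6, #5, #8, #9, #7, #10
step 1: #1 w(70) — value 70
step 2: #2 w(75) — value 75
step 3: #4 w(10) — value 10
step 4: #3 r() → 10 — value 10
step 5: #6 w(95) — value 95
step 6: #5 r() → 95 — value 95
step 7: #8 w(81) — value 81
step 8: #9 w(55) — value 55
step 9: #7 r() → 55 — value 55
step 10: #10 r() → 55 — value 55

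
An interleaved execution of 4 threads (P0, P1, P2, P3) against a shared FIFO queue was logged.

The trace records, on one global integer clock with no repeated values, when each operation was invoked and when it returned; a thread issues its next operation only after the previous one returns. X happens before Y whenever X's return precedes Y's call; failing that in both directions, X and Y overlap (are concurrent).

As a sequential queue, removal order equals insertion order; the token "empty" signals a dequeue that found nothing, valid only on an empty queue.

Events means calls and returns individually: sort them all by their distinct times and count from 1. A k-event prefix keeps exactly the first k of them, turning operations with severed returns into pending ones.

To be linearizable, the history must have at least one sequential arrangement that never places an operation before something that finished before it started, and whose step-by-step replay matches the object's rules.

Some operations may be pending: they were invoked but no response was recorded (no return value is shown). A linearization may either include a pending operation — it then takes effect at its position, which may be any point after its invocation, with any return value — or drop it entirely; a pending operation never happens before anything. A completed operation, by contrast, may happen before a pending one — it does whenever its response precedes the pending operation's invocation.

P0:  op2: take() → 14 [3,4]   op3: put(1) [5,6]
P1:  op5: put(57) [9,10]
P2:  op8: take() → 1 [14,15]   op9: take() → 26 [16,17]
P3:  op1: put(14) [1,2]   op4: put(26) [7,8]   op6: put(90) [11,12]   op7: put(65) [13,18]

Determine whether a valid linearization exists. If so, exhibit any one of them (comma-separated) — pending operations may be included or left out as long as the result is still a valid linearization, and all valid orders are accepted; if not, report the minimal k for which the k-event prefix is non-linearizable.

linearizable — witness: op1, op2, op3, op4, op5, op6, op7, op8, op9

1. op1 put(14), leaving queue <14>
2. op2 take() → 14, leaving queue <>
3. op3 put(1), leaving queue <1>
4. op4 put(26), leaving queue <1,26>
5. op5 put(57), leaving queue <1,26,57>
6. op6 put(90), leaving queue <1,26,57,90>
7. op7 put(65), leaving queue <1,26,57,90,65>
8. op8 take() → 1, leaving queue <26,57,90,65>
9. op9 take() → 26, leaving queue <57,90,65>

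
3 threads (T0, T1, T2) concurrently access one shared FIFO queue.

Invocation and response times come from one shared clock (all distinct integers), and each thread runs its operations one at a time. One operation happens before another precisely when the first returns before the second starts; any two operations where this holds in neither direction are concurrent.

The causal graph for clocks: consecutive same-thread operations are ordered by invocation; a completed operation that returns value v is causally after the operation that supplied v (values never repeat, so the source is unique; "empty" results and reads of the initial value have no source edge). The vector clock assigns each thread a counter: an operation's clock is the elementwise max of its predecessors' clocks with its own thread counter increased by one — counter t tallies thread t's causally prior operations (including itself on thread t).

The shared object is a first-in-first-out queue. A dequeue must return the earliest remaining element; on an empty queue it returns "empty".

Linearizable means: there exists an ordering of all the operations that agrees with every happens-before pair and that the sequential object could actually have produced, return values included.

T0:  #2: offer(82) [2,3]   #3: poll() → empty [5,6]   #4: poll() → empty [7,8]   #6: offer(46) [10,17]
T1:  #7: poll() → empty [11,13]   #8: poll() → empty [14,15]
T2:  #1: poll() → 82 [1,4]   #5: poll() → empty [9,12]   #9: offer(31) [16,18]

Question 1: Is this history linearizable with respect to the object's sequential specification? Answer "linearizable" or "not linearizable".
witness order: #2, #1, #3, #4, #5, #7, #8, #6, #9
after step 1 (#2 offer(82)): queue <82>
after step 2 (#1 poll() → 82): queue <>
after step 3 (#3 poll() → empty): queue <>
after step 4 (#4 poll() → empty): queue <>
after step 5 (#5 poll() → empty): queue <>
after step 6 (#7 poll() → empty): queue <>
after step 7 (#8 poll() → empty): queue <>
after step 8 (#6 offer(46)): queue <46>
after step 9 (#9 offer(31)): queue <46,31>

linearizable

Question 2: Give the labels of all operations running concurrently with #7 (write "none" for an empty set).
concurrent with #7 ([11,13]): every op whose interval crosses 11..13
#1 [1,4]: before
#2 [2,3]: before
#3 [5,6]: before
#4 [7,8]: before
#5 [9,12]: concurrent
#6 [10,17]: concurrent
#8 [14,15]: after
#9 [16,18]: after

#5, #6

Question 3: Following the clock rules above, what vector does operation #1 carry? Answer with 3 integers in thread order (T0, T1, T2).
#7, invoked 11, has no incoming edges; only T1's bump applies → (0, 1, 0)
#2, invoked 2, has no incoming edges; only T0's bump applies → (1, 0, 0)
#8, invoked 14, takes VC(#7)=(0, 1, 0) under max, adds 1 for T1 → (0, 2, 0)
#1, invoked 1, takes VC(#2)=(1, 0, 0) under max, adds 1 for T2 → (1, 0, 1)
#3, invoked 5, takes VC(#2)=(1, 0, 0) under max, adds 1 for T0 → (2, 0, 0)
#5, invoked 9, takes VC(#1)=(1, 0, 1) under max, adds 1 for T2 → (1, 0, 2)
#4, invoked 7, takes VC(#3)=(2, 0, 0) under max, adds 1 for T0 → (3, 0, 0)
#9, invoked 16, takes VC(#5)=(1, 0, 2) under max, adds 1 for T2 → (1, 0, 3)
#6, invoked 10, takes VC(#4)=(3, 0, 0) under max, adds 1 for T0 → (4, 0, 0)
target: VC(#1) = (1, 0, 1)

(1, 0, 1)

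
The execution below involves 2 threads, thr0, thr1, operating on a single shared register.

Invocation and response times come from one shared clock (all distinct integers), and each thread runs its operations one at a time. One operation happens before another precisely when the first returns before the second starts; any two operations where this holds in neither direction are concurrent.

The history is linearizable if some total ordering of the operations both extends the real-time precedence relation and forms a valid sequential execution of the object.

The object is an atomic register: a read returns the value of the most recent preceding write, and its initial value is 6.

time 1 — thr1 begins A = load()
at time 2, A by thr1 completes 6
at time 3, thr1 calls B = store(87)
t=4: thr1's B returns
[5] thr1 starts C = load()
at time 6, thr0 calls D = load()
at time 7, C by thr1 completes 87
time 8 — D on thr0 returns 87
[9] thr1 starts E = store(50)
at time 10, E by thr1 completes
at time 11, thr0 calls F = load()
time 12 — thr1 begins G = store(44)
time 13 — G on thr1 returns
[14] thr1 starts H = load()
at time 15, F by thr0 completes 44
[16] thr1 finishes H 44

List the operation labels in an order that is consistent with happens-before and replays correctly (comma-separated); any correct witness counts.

A, B, C, D, E, G, F, H

step 1: A load() → 6 — value 6
step 2: B store(87) — value 87
step 3: C load() → 87 — value 87
step 4: D load() → 87 — value 87
step 5: E store(50) — value 50
step 6: G store(44) — value 44
step 7: F load() → 44 — value 44
step 8: H load() → 44 — value 44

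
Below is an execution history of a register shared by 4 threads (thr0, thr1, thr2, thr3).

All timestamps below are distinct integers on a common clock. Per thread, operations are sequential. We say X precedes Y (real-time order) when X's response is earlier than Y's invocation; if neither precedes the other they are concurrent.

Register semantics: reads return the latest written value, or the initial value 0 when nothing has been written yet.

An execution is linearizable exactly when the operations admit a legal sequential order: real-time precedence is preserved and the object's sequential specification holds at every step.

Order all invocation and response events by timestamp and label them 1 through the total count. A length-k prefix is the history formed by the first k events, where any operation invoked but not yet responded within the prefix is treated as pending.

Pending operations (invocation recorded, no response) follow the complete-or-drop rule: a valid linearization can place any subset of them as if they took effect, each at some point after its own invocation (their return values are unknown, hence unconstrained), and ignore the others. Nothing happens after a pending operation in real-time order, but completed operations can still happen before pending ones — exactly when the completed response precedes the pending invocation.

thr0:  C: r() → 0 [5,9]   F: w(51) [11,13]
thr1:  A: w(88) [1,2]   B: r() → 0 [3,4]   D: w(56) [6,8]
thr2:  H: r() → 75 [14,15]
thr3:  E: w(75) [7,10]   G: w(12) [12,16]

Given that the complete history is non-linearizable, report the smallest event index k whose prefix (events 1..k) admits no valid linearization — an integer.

a valid linearization of events 1..3 exists, for instance A:
1. A w(88), leaving value 88
with event 4 included (B responding at time 4), all real-time-consistent orders fail
take A, B: step 2 already fails, because B r() → 0 cannot occur there

4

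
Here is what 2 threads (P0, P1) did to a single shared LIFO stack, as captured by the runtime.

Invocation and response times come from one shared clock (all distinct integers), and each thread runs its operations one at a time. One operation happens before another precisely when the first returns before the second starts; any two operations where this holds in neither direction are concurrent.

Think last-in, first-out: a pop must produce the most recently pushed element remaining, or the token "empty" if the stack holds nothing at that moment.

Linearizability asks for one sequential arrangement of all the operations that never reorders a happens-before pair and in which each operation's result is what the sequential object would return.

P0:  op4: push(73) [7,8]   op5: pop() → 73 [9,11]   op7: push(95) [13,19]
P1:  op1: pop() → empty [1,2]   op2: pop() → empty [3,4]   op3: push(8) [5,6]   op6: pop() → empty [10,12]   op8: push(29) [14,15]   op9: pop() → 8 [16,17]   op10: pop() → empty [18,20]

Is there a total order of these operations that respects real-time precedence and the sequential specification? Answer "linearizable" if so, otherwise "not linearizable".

not linearizable

the violation lands at event 12, op6's response at time 12: events 1..11 linearize, events 1..12 do not
6 completed operations, 2 real-time-consistent orders — every LIFO stack replay fails
take op1, op2, op3, op4, op5, op6: step 6 already fails, because op6 pop() → empty cannot occur there
take op1, op2, op3, op4, op6, op5: step 5 already fails, because op6 pop() → empty cannot occur there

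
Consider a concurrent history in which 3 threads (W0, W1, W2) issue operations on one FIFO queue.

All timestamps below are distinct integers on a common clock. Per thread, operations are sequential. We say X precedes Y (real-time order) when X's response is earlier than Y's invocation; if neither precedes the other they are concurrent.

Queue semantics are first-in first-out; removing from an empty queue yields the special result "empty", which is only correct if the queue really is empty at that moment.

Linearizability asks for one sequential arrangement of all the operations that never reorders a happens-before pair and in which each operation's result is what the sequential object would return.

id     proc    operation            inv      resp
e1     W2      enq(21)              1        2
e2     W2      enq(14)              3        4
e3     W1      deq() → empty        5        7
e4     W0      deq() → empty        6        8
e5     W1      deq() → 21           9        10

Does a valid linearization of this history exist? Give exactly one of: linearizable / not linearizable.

already the first 7 events (up to e3's response at time 7) admit no linearization; the first 6 still do
a single order respects real time; the 3 completed FIFO queue operations fail replay along it
no escape via the 1 pending operation (e4): every completion choice fails
take e1, e2, e3 (pending dropped): step 3 already fails, because e3 deq() → empty cannot occur there

not linearizable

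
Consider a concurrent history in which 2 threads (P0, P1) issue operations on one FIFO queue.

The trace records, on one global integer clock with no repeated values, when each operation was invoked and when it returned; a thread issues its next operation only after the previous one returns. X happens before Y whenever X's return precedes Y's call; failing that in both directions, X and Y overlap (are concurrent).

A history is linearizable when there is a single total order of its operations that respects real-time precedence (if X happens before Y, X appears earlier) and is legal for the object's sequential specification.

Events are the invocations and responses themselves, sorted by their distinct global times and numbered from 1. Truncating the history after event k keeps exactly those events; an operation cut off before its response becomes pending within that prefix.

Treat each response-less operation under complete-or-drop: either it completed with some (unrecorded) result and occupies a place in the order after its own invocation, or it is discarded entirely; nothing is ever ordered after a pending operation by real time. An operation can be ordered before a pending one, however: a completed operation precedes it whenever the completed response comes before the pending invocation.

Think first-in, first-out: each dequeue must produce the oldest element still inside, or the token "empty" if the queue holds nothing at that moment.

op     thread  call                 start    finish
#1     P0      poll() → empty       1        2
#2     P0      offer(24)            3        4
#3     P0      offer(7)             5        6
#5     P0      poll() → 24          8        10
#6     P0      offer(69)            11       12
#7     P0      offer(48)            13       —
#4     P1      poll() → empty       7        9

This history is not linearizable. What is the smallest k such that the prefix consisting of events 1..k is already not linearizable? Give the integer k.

9

one valid order for events 1..8 is #1, #2, #3:
step 1: #1 poll() → empty — queue <>
step 2: #2 offer(24) — queue <24>
step 3: #3 offer(7) — queue <24,7>
adding event 9 (#4 responds at 9) leaves no legal real-time order
no completion choice of the 1 pending operation (#5) rescues it — every subset was tried
one such order, #1, #2, #3, #4 (pending dropped), breaks at step 4 where #4 poll() → empty is illegal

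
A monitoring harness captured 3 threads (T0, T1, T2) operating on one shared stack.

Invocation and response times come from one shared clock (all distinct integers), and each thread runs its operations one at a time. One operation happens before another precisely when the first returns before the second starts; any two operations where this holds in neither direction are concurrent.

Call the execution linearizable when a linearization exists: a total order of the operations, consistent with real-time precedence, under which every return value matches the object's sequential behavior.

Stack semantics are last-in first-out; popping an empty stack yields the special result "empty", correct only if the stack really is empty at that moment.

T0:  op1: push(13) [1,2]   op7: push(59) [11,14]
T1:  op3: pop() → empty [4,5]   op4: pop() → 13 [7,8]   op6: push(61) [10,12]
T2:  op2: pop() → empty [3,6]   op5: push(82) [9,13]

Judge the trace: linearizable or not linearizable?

not linearizable

through event 5 a valid linearization exists; event 6 (op2 responding at time 6) ends that
real-time-consistent orders of the 3 completed operations: 2 — all fail the stack replay
e.g. op1, op2, op3: illegal at step 2, since op2 pop() → empty cannot apply there
e.g. op1, op3, op2: illegal at step 2, since op3 pop() → empty cannot apply there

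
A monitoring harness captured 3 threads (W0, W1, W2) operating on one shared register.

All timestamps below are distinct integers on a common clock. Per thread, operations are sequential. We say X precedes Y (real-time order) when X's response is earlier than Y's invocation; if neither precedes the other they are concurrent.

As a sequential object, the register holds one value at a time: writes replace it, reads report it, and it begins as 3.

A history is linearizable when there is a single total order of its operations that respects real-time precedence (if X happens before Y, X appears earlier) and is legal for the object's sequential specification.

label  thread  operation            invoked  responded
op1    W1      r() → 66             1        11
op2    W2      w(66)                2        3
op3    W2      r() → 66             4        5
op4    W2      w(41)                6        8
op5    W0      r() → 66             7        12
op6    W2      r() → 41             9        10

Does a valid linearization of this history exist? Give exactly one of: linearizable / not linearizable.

linearizable

one valid linearization: op2, op1, op3, op5, op4, op6
after step 1 (op2 w(66)): value 66
after step 2 (op1 r() → 66): value 66
after step 3 (op3 r() → 66): value 66
after step 4 (op5 r() → 66): value 66
after step 5 (op4 w(41)): value 41
after step 6 (op6 r() → 41): value 41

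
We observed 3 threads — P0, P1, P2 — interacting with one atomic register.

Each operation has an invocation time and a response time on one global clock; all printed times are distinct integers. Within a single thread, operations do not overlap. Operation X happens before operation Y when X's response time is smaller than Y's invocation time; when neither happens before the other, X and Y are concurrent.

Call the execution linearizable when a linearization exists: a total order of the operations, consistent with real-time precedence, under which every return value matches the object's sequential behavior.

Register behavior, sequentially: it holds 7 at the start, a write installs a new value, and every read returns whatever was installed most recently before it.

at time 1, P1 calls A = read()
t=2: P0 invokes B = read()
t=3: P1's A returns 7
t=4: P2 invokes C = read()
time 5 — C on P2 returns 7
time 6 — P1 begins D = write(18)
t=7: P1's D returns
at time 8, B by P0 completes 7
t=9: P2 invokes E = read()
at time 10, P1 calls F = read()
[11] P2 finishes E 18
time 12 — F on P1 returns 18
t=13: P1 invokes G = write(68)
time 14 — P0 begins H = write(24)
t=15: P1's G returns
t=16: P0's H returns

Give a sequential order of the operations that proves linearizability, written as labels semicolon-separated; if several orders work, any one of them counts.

1. A read() → 7, leaving value 7
2. B read() → 7, leaving value 7
3. C read() → 7, leaving value 7
4. D write(18), leaving value 18
5. E read() → 18, leaving value 18
6. F read() → 18, leaving value 18
7. G write(68), leaving value 68
8. H write(24), leaving value 24

A; B; C; D; E; F; G; H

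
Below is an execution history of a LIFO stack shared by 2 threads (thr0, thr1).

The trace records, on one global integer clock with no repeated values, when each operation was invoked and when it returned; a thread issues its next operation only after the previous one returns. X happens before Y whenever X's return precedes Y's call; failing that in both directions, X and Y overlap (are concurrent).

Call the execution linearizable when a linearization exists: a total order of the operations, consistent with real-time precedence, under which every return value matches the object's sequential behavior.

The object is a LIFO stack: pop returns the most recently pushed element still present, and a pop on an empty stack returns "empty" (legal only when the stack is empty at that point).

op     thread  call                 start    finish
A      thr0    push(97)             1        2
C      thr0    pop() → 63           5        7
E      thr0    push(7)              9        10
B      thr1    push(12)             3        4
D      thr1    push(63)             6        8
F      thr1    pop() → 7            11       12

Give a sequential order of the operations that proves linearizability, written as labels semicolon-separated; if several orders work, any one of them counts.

after step 1 (A push(97)): stack <97>
after step 2 (B push(12)): stack <97,12>
after step 3 (D push(63)): stack <97,12,63>
after step 4 (C pop() → 63): stack <97,12>
after step 5 (E push(7)): stack <97,12,7>
after step 6 (F pop() → 7): stack <97,12>

A; B; D; C; E; F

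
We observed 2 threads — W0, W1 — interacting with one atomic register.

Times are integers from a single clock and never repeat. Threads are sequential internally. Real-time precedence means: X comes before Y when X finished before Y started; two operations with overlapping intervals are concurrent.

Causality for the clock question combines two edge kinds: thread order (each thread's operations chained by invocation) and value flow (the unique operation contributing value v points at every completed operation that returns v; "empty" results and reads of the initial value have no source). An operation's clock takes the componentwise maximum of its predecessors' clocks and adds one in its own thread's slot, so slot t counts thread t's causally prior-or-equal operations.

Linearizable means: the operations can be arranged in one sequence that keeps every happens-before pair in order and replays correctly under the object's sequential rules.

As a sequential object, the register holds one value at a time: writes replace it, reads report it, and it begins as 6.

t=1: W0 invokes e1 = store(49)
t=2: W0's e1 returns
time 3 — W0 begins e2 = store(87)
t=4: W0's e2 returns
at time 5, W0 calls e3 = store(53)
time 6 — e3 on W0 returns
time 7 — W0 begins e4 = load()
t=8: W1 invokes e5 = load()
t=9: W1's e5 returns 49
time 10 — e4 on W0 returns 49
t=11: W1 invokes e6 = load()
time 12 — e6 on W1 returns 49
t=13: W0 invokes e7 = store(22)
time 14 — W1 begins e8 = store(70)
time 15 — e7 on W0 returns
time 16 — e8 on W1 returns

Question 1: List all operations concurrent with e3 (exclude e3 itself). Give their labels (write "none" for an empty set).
none

e3 spans [5,6]: anything still running between times 5 and 6 counts as concurrent
e1 [1,2]: before
e2 [3,4]: before
e4 [7,10]: after
e5 [8,9]: after
e6 [11,12]: after
e7 [13,15]: after
e8 [14,16]: after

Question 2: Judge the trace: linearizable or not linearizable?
not linearizable

through event 8 a valid linearization exists; event 9 (e5 responding at time 9) ends that
the sole real-time-consistent order of 4 completed operations fails the atomic register replay
include/drop combinations of the 1 pending operation (e4) were all tried; none helps
take e1, e2, e3, e5 (pending dropped): step 4 already fails, because e5 load() → 49 cannot occur there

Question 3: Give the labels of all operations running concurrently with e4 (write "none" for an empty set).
e5

e4 runs from 7 to 10; window-overlapping ops are concurrent
e1 [1,2]: before
e2 [3,4]: before
e3 [5,6]: before
e5 [8,9]: concurrent
e6 [11,12]: after
e7 [13,15]: after
e8 [14,16]: after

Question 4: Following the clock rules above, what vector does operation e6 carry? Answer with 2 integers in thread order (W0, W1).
(1, 2)

no predecessors for e1 (invoked 1): W0 increments from zero → (1, 0)
from VC(e1)=(1, 0), e5 (invoked 8) maxes components and bumps W1 → (1, 1)
from VC(e1)=(1, 0), e2 (invoked 3) maxes components and bumps W0 → (2, 0)
from VC(e1)=(1, 0), VC(e5)=(1, 1), e6 (invoked 11) maxes components and bumps W1 → (1, 2)
from VC(e2)=(2, 0), e3 (invoked 5) maxes components and bumps W0 → (3, 0)
from VC(e6)=(1, 2), e8 (invoked 14) maxes components and bumps W1 → (1, 3)
from VC(e1)=(1, 0), VC(e3)=(3, 0), e4 (invoked 7) maxes components and bumps W0 → (4, 0)
from VC(e4)=(4, 0), e7 (invoked 13) maxes components and bumps W0 → (5, 0)
target: VC(e6) = (1, 2)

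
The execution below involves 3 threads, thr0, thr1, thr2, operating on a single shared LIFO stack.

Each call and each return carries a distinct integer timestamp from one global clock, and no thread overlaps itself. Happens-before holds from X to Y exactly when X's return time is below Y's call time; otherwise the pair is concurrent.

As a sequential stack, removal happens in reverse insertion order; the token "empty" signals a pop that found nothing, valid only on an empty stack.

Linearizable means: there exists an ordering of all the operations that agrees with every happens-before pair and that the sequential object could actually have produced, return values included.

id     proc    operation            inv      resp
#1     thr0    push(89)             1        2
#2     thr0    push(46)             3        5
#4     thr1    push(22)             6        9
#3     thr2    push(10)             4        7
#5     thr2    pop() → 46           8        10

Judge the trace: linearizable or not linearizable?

linearizable

one valid linearization: #1, #3, #2, #5, #4
step 1: #1 push(89) — stack <89>
step 2: #3 push(10) — stack <89,10>
step 3: #2 push(46) — stack <89,10,46>
step 4: #5 pop() → 46 — stack <89,10>
step 5: #4 push(22) — stack <89,10,22>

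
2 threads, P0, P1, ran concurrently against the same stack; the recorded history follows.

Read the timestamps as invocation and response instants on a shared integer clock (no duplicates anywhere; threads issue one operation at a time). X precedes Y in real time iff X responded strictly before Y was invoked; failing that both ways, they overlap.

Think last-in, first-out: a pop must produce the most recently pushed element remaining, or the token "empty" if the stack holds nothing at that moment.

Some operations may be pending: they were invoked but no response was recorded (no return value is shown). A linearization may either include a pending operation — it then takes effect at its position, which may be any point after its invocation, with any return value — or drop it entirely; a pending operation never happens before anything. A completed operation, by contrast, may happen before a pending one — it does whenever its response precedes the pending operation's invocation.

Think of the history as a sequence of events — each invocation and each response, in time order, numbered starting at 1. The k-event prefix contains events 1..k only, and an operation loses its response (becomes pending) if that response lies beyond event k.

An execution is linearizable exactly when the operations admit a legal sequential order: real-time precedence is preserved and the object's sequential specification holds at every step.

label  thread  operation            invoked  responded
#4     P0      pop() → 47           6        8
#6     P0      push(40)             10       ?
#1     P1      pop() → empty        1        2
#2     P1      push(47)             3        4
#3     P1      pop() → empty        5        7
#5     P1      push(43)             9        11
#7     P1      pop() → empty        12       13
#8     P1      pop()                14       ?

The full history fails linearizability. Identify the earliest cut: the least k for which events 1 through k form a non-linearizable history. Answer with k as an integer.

a valid linearization of events 1..12 exists, for instance #1, #2, #4, #3, #5:
1. #1 pop() → empty, leaving stack <>
2. #2 push(47), leaving stack <47>
3. #4 pop() → 47, leaving stack <>
4. #3 pop() → empty, leaving stack <>
5. #5 push(43), leaving stack <43>
adding event 13 (#7 responds at 13) leaves no legal real-time order
including or dropping the 1 pending operation (#6) in any combination fails
sample order #1, #2, #3, #4, #5, #7 (pending dropped) stalls at step 3 — #3 pop() → empty has no legal effect
sample order #1, #2, #4, #3, #5, #7 (pending dropped) stalls at step 6 — #7 pop() → empty has no legal effect

13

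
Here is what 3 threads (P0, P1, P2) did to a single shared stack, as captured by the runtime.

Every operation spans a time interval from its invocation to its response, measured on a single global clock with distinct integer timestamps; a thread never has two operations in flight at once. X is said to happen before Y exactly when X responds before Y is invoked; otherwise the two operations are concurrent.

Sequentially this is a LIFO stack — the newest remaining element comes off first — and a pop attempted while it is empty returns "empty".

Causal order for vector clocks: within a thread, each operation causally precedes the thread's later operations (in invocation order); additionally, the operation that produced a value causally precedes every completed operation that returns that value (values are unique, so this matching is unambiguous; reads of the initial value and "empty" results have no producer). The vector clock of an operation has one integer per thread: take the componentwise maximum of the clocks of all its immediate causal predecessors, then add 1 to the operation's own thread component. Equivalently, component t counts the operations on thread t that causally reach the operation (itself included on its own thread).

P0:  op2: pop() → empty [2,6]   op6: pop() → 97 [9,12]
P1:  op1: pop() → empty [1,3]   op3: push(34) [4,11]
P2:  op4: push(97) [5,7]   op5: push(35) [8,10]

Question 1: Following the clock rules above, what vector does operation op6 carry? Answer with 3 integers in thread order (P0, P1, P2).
Answer: (2, 0, 1)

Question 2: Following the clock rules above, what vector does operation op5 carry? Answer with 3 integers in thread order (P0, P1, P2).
Answer: (0, 0, 2)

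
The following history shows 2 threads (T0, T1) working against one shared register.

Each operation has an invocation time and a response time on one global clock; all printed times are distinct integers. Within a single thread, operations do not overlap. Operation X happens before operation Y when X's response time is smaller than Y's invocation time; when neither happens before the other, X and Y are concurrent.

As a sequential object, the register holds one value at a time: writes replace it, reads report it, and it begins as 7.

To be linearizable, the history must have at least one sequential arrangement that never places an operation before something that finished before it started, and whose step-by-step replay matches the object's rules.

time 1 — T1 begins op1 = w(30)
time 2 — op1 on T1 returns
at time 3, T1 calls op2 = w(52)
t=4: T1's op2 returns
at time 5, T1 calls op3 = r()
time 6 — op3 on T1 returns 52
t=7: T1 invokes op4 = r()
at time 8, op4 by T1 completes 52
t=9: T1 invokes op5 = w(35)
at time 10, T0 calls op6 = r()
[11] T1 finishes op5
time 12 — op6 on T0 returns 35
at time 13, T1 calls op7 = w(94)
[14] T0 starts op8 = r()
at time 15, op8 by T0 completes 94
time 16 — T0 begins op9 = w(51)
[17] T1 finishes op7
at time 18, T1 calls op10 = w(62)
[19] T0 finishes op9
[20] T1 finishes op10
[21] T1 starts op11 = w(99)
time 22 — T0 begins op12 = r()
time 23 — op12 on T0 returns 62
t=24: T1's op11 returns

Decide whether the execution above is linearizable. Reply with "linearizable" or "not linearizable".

linearizable

a witness: op1, op2, op3, op4, op5, op6, op7, op8, op9, op10, op12, op11
step 1: op1 w(30) — value 30
step 2: op2 w(52) — value 52
step 3: op3 r() → 52 — value 52
step 4: op4 r() → 52 — value 52
step 5: op5 w(35) — value 35
step 6: op6 r() → 35 — value 35
step 7: op7 w(94) — value 94
step 8: op8 r() → 94 — value 94
step 9: op9 w(51) — value 51
step 10: op10 w(62) — value 62
step 11: op12 r() → 62 — value 62
step 12: op11 w(99) — value 99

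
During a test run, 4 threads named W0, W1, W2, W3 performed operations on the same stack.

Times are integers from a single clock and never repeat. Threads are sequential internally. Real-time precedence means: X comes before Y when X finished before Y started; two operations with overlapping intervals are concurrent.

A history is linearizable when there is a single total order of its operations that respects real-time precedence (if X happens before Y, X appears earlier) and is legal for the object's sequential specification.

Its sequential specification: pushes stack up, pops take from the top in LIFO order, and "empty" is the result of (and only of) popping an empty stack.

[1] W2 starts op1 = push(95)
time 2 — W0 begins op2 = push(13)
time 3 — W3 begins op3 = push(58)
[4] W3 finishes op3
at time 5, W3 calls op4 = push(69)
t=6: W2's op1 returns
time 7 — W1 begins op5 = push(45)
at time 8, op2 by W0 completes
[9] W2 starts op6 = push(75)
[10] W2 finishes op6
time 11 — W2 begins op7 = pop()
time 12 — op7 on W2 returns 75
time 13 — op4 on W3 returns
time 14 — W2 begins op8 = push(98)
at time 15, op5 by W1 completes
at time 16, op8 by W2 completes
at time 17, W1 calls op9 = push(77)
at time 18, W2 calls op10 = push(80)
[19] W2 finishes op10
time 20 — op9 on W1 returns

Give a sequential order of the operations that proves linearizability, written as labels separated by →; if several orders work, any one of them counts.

after step 1 (op1 push(95)): stack <95>
after step 2 (op2 push(13)): stack <95,13>
after step 3 (op3 push(58)): stack <95,13,58>
after step 4 (op4 push(69)): stack <95,13,58,69>
after step 5 (op5 push(45)): stack <95,13,58,69,45>
after step 6 (op6 push(75)): stack <95,13,58,69,45,75>
after step 7 (op7 pop() → 75): stack <95,13,58,69,45>
after step 8 (op8 push(98)): stack <95,13,58,69,45,98>
after step 9 (op9 push(77)): stack <95,13,58,69,45,98,77>
after step 10 (op10 push(80)): stack <95,13,58,69,45,98,77,80>

op1 → op2 → op3 → op4 → op5 → op6 → op7 → op8 → op9 → op10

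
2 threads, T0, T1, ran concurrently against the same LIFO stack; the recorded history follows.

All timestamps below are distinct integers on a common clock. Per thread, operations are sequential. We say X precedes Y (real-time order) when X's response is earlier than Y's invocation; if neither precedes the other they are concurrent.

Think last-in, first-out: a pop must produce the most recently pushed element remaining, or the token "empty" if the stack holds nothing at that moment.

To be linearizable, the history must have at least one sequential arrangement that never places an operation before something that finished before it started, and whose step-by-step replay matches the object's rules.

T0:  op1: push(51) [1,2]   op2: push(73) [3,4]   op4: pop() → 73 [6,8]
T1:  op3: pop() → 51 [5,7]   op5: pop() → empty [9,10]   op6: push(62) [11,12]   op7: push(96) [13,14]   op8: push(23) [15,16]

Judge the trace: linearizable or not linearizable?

a witness: op1, op2, op4, op3, op5, op6, op7, op8
step 1: op1 push(51) — stack <51>
step 2: op2 push(73) — stack <51,73>
step 3: op4 pop() → 73 — stack <51>
step 4: op3 pop() → 51 — stack <>
step 5: op5 pop() → empty — stack <>
step 6: op6 push(62) — stack <62>
step 7: op7 push(96) — stack <62,96>
step 8: op8 push(23) — stack <62,96,23>

linearizable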